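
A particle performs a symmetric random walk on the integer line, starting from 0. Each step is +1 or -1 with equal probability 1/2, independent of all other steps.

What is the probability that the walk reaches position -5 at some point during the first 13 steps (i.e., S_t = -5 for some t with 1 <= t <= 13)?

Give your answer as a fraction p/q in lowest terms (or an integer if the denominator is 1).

Answer: 1471/8192

Derivation:
Count via complement. Let g(t,s) = #length-t paths at position s with S_1..S_t all ≠ -5.
g(t,s) = g(t-1,s-1) + g(t-1,s+1) for s ≠ -5; g(t,-5) = 0.
t=0: g(0,0)=1
t=1: g(1,-1)=1 g(1,1)=1
t=2: g(2,-2)=1 g(2,0)=2 g(2,2)=1
t=3: g(3,-3)=1 g(3,-1)=3 g(3,1)=3 g(3,3)=1
t=4: g(4,-4)=1 g(4,-2)=4 g(4,0)=6 g(4,2)=4 g(4,4)=1
t=5: g(5,-3)=5 g(5,-1)=10 g(5,1)=10 g(5,3)=5 g(5,5)=1
t=6: g(6,-4)=5 g(6,-2)=15 g(6,0)=20 g(6,2)=15 g(6,4)=6 g(6,6)=1
t=7: g(7,-3)=20 g(7,-1)=35 g(7,1)=35 g(7,3)=21 g(7,5)=7 g(7,7)=1
t=8: g(8,-4)=20 g(8,-2)=55 g(8,0)=70 g(8,2)=56 g(8,4)=28 g(8,6)=8 g(8,8)=1
t=9: g(9,-3)=75 g(9,-1)=125 g(9,1)=126 g(9,3)=84 g(9,5)=36 g(9,7)=9 g(9,9)=1
t=10: g(10,-4)=75 g(10,-2)=200 g(10,0)=251 g(10,2)=210 g(10,4)=120 g(10,6)=45 g(10,8)=10 g(10,10)=1
t=11: g(11,-3)=275 g(11,-1)=451 g(11,1)=461 g(11,3)=330 g(11,5)=165 g(11,7)=55 g(11,9)=11 g(11,11)=1
t=12: g(12,-4)=275 g(12,-2)=726 g(12,0)=912 g(12,2)=791 g(12,4)=495 g(12,6)=220 g(12,8)=66 g(12,10)=12 g(12,12)=1
t=13: g(13,-3)=1001 g(13,-1)=1638 g(13,1)=1703 g(13,3)=1286 g(13,5)=715 g(13,7)=286 g(13,9)=78 g(13,11)=13 g(13,13)=1
Paths never hitting -5: Σ_s g(13,s) = 6721
Paths hitting -5: 2^13 - 6721 = 1471
P = 1471/8192 = 1471/8192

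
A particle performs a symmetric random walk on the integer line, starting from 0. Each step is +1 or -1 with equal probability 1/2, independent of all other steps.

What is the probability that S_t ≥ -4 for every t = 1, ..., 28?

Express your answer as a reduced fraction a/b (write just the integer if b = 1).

Answer: 87922215/134217728

Derivation:
Let f(t,s) = #length-t paths at position s with S_1..S_t all ≥ -4.
f(t,s) = f(t-1,s-1) + f(t-1,s+1) for s ≥ -4; f(t,s) = 0 for s < -4.
t=0: f(0,0)=1
t=1: f(1,-1)=1 f(1,1)=1
t=2: f(2,-2)=1 f(2,0)=2 f(2,2)=1
t=3: f(3,-3)=1 f(3,-1)=3 f(3,1)=3 f(3,3)=1
t=4: f(4,-4)=1 f(4,-2)=4 f(4,0)=6 f(4,2)=4 f(4,4)=1
t=5: f(5,-3)=5 f(5,-1)=10 f(5,1)=10 f(5,3)=5 f(5,5)=1
t=6: f(6,-4)=5 f(6,-2)=15 f(6,0)=20 f(6,2)=15 f(6,4)=6 f(6,6)=1
t=7: f(7,-3)=20 f(7,-1)=35 f(7,1)=35 f(7,3)=21 f(7,5)=7 f(7,7)=1
t=8: f(8,-4)=20 f(8,-2)=55 f(8,0)=70 f(8,2)=56 f(8,4)=28 f(8,6)=8 f(8,8)=1
t=9: f(9,-3)=75 f(9,-1)=125 f(9,1)=126 f(9,3)=84 f(9,5)=36 f(9,7)=9 f(9,9)=1
t=10: f(10,-4)=75 f(10,-2)=200 f(10,0)=251 f(10,2)=210 f(10,4)=120 f(10,6)=45 f(10,8)=10 f(10,10)=1
t=11: f(11,-3)=275 f(11,-1)=451 f(11,1)=461 f(11,3)=330 f(11,5)=165 f(11,7)=55 f(11,9)=11 f(11,11)=1
t=12: f(12,-4)=275 f(12,-2)=726 f(12,0)=912 f(12,2)=791 f(12,4)=495 f(12,6)=220 f(12,8)=66 f(12,10)=12 f(12,12)=1
t=13: f(13,-3)=1001 f(13,-1)=1638 f(13,1)=1703 f(13,3)=1286 f(13,5)=715 f(13,7)=286 f(13,9)=78 f(13,11)=13 f(13,13)=1
t=14: f(14,-4)=1001 f(14,-2)=2639 f(14,0)=3341 f(14,2)=2989 f(14,4)=2001 f(14,6)=1001 f(14,8)=364 f(14,10)=91 f(14,12)=14 f(14,14)=1
t=15: f(15,-3)=3640 f(15,-1)=5980 f(15,1)=6330 f(15,3)=4990 f(15,5)=3002 f(15,7)=1365 f(15,9)=455 f(15,11)=105 f(15,13)=15 f(15,15)=1
t=16: f(16,-4)=3640 f(16,-2)=9620 f(16,0)=12310 f(16,2)=11320 f(16,4)=7992 f(16,6)=4367 f(16,8)=1820 f(16,10)=560 f(16,12)=120 f(16,14)=16 f(16,16)=1
t=17: f(17,-3)=13260 f(17,-1)=21930 f(17,1)=23630 f(17,3)=19312 f(17,5)=12359 f(17,7)=6187 f(17,9)=2380 f(17,11)=680 f(17,13)=136 f(17,15)=17 f(17,17)=1
t=18: f(18,-4)=13260 f(18,-2)=35190 f(18,0)=45560 f(18,2)=42942 f(18,4)=31671 f(18,6)=18546 f(18,8)=8567 f(18,10)=3060 f(18,12)=816 f(18,14)=153 f(18,16)=18 f(18,18)=1
t=19: f(19,-3)=48450 f(19,-1)=80750 f(19,1)=88502 f(19,3)=74613 f(19,5)=50217 f(19,7)=27113 f(19,9)=11627 f(19,11)=3876 f(19,13)=969 f(19,15)=171 f(19,17)=19 f(19,19)=1
t=20: f(20,-4)=48450 f(20,-2)=129200 f(20,0)=169252 f(20,2)=163115 f(20,4)=124830 f(20,6)=77330 f(20,8)=38740 f(20,10)=15503 f(20,12)=4845 f(20,14)=1140 f(20,16)=190 f(20,18)=20 f(20,20)=1
t=21: f(21,-3)=177650 f(21,-1)=298452 f(21,1)=332367 f(21,3)=287945 f(21,5)=202160 f(21,7)=116070 f(21,9)=54243 f(21,11)=20348 f(21,13)=5985 f(21,15)=1330 f(21,17)=210 f(21,19)=21 f(21,21)=1
t=22: f(22,-4)=177650 f(22,-2)=476102 f(22,0)=630819 f(22,2)=620312 f(22,4)=490105 f(22,6)=318230 f(22,8)=170313 f(22,10)=74591 f(22,12)=26333 f(22,14)=7315 f(22,16)=1540 f(22,18)=231 f(22,20)=22 f(22,22)=1
t=23: f(23,-3)=653752 f(23,-1)=1106921 f(23,1)=1251131 f(23,3)=1110417 f(23,5)=808335 f(23,7)=488543 f(23,9)=244904 f(23,11)=100924 f(23,13)=33648 f(23,15)=8855 f(23,17)=1771 f(23,19)=253 f(23,21)=23 f(23,23)=1
t=24: f(24,-4)=653752 f(24,-2)=1760673 f(24,0)=2358052 f(24,2)=2361548 f(24,4)=1918752 f(24,6)=1296878 f(24,8)=733447 f(24,10)=345828 f(24,12)=134572 f(24,14)=42503 f(24,16)=10626 f(24,18)=2024 f(24,20)=276 f(24,22)=24 f(24,24)=1
t=25: f(25,-3)=2414425 f(25,-1)=4118725 f(25,1)=4719600 f(25,3)=4280300 f(25,5)=3215630 f(25,7)=2030325 f(25,9)=1079275 f(25,11)=480400 f(25,13)=177075 f(25,15)=53129 f(25,17)=12650 f(25,19)=2300 f(25,21)=300 f(25,23)=25 f(25,25)=1
t=26: f(26,-4)=2414425 f(26,-2)=6533150 f(26,0)=8838325 f(26,2)=8999900 f(26,4)=7495930 f(26,6)=5245955 f(26,8)=3109600 f(26,10)=1559675 f(26,12)=657475 f(26,14)=230204 f(26,16)=65779 f(26,18)=14950 f(26,20)=2600 f(26,22)=325 f(26,24)=26 f(26,26)=1
t=27: f(27,-3)=8947575 f(27,-1)=15371475 f(27,1)=17838225 f(27,3)=16495830 f(27,5)=12741885 f(27,7)=8355555 f(27,9)=4669275 f(27,11)=2217150 f(27,13)=887679 f(27,15)=295983 f(27,17)=80729 f(27,19)=17550 f(27,21)=2925 f(27,23)=351 f(27,25)=27 f(27,27)=1
t=28: f(28,-4)=8947575 f(28,-2)=24319050 f(28,0)=33209700 f(28,2)=34334055 f(28,4)=29237715 f(28,6)=21097440 f(28,8)=13024830 f(28,10)=6886425 f(28,12)=3104829 f(28,14)=1183662 f(28,16)=376712 f(28,18)=98279 f(28,20)=20475 f(28,22)=3276 f(28,24)=378 f(28,26)=28 f(28,28)=1
Σ_s f(28,s) = 175844430
P = 175844430/268435456 = 87922215/134217728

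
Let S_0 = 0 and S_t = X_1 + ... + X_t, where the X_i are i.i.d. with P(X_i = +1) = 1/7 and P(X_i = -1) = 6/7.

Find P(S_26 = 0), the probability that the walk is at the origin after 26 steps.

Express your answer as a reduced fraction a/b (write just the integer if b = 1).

Answer: 19405579168972800/1341068619663964900807

Derivation:
To be at 0 after 26 steps: need exactly 13 steps of +1 and 13 of -1.
Number of such sequences: C(26,13) = 10400600
Each has probability (1/7)^13 · (6/7)^13 = 13060694016/9387480337647754305649
P = 10400600 · 13060694016/9387480337647754305649 = 19405579168972800/1341068619663964900807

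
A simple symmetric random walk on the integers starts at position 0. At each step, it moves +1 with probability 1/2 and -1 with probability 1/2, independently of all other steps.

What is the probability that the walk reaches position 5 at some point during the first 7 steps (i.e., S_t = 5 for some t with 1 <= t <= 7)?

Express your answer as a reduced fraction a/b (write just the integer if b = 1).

Answer: 9/128

Derivation:
Count via complement. Let g(t,s) = #length-t paths at position s with S_1..S_t all ≠ 5.
g(t,s) = g(t-1,s-1) + g(t-1,s+1) for s ≠ 5; g(t,5) = 0.
t=0: g(0,0)=1
t=1: g(1,-1)=1 g(1,1)=1
t=2: g(2,-2)=1 g(2,0)=2 g(2,2)=1
t=3: g(3,-3)=1 g(3,-1)=3 g(3,1)=3 g(3,3)=1
t=4: g(4,-4)=1 g(4,-2)=4 g(4,0)=6 g(4,2)=4 g(4,4)=1
t=5: g(5,-5)=1 g(5,-3)=5 g(5,-1)=10 g(5,1)=10 g(5,3)=5
t=6: g(6,-6)=1 g(6,-4)=6 g(6,-2)=15 g(6,0)=20 g(6,2)=15 g(6,4)=5
t=7: g(7,-7)=1 g(7,-5)=7 g(7,-3)=21 g(7,-1)=35 g(7,1)=35 g(7,3)=20
Paths never hitting 5: Σ_s g(7,s) = 119
Paths hitting 5: 2^7 - 119 = 9
P = 9/128 = 9/128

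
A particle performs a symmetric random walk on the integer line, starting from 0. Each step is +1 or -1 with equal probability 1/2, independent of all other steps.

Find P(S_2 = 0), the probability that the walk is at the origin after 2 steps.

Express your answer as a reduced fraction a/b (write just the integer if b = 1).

To return to 0 after 2 steps: need exactly 1 step of +1 and 1 of -1.
Favorable paths: C(2,1) = 2
Total paths: 2^2 = 4
P = 2/4 = 1/2

Answer: 1/2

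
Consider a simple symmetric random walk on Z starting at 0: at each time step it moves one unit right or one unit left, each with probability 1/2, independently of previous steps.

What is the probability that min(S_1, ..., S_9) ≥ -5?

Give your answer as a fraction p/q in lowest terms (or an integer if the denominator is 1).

Answer: 123/128

Derivation:
Let f(t,s) = #length-t paths at position s with S_1..S_t all ≥ -5.
f(t,s) = f(t-1,s-1) + f(t-1,s+1) for s ≥ -5; f(t,s) = 0 for s < -5.
t=0: f(0,0)=1
t=1: f(1,-1)=1 f(1,1)=1
t=2: f(2,-2)=1 f(2,0)=2 f(2,2)=1
t=3: f(3,-3)=1 f(3,-1)=3 f(3,1)=3 f(3,3)=1
t=4: f(4,-4)=1 f(4,-2)=4 f(4,0)=6 f(4,2)=4 f(4,4)=1
t=5: f(5,-5)=1 f(5,-3)=5 f(5,-1)=10 f(5,1)=10 f(5,3)=5 f(5,5)=1
t=6: f(6,-4)=6 f(6,-2)=15 f(6,0)=20 f(6,2)=15 f(6,4)=6 f(6,6)=1
t=7: f(7,-5)=6 f(7,-3)=21 f(7,-1)=35 f(7,1)=35 f(7,3)=21 f(7,5)=7 f(7,7)=1
t=8: f(8,-4)=27 f(8,-2)=56 f(8,0)=70 f(8,2)=56 f(8,4)=28 f(8,6)=8 f(8,8)=1
t=9: f(9,-5)=27 f(9,-3)=83 f(9,-1)=126 f(9,1)=126 f(9,3)=84 f(9,5)=36 f(9,7)=9 f(9,9)=1
Σ_s f(9,s) = 492
P = 492/512 = 123/128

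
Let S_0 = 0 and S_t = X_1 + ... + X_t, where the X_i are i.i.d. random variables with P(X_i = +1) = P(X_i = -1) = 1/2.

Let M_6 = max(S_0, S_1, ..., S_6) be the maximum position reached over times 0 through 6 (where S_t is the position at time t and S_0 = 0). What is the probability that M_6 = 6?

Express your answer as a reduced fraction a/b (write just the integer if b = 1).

Answer: 1/64

Derivation:
Let M_6 = max(S_0,...,S_6). Use the reflection principle: for j ≥ 1, #{paths with M_6 ≥ j} = #{S_6 ≥ j} + #{S_6 ≥ j+1}.
By reflection, #{M_6 ≥ 6} = #{S_6 ≥ 6} + #{S_6 ≥ 7} = 1 + 0 = 1.
#{M_6 ≥ 7} = #{S_6 ≥ 7} + #{S_6 ≥ 8} = 0 + 0 = 0.
#{M_6 = 6} = 1 - 0 = 1.
P(M_6 = 6) = 1/64 = 1/64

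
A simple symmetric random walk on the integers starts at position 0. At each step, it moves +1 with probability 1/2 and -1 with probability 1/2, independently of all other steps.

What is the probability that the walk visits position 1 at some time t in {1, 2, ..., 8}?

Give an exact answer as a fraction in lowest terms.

Answer: 93/128

Derivation:
Count via complement. Let g(t,s) = #length-t paths at position s with S_1..S_t all ≠ 1.
g(t,s) = g(t-1,s-1) + g(t-1,s+1) for s ≠ 1; g(t,1) = 0.
t=0: g(0,0)=1
t=1: g(1,-1)=1
t=2: g(2,-2)=1 g(2,0)=1
t=3: g(3,-3)=1 g(3,-1)=2
t=4: g(4,-4)=1 g(4,-2)=3 g(4,0)=2
t=5: g(5,-5)=1 g(5,-3)=4 g(5,-1)=5
t=6: g(6,-6)=1 g(6,-4)=5 g(6,-2)=9 g(6,0)=5
t=7: g(7,-7)=1 g(7,-5)=6 g(7,-3)=14 g(7,-1)=14
t=8: g(8,-8)=1 g(8,-6)=7 g(8,-4)=20 g(8,-2)=28 g(8,0)=14
Paths never hitting 1: Σ_s g(8,s) = 70
Paths hitting 1: 2^8 - 70 = 186
P = 186/256 = 93/128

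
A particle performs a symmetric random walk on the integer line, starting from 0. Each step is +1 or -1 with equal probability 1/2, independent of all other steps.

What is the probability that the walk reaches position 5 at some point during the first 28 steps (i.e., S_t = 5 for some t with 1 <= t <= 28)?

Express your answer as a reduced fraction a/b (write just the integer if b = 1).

Answer: 46295513/134217728

Derivation:
Count via complement. Let g(t,s) = #length-t paths at position s with S_1..S_t all ≠ 5.
g(t,s) = g(t-1,s-1) + g(t-1,s+1) for s ≠ 5; g(t,5) = 0.
t=0: g(0,0)=1
t=1: g(1,-1)=1 g(1,1)=1
t=2: g(2,-2)=1 g(2,0)=2 g(2,2)=1
t=3: g(3,-3)=1 g(3,-1)=3 g(3,1)=3 g(3,3)=1
t=4: g(4,-4)=1 g(4,-2)=4 g(4,0)=6 g(4,2)=4 g(4,4)=1
t=5: g(5,-5)=1 g(5,-3)=5 g(5,-1)=10 g(5,1)=10 g(5,3)=5
t=6: g(6,-6)=1 g(6,-4)=6 g(6,-2)=15 g(6,0)=20 g(6,2)=15 g(6,4)=5
t=7: g(7,-7)=1 g(7,-5)=7 g(7,-3)=21 g(7,-1)=35 g(7,1)=35 g(7,3)=20
t=8: g(8,-8)=1 g(8,-6)=8 g(8,-4)=28 g(8,-2)=56 g(8,0)=70 g(8,2)=55 g(8,4)=20
t=9: g(9,-9)=1 g(9,-7)=9 g(9,-5)=36 g(9,-3)=84 g(9,-1)=126 g(9,1)=125 g(9,3)=75
t=10: g(10,-10)=1 g(10,-8)=10 g(10,-6)=45 g(10,-4)=120 g(10,-2)=210 g(10,0)=251 g(10,2)=200 g(10,4)=75
t=11: g(11,-11)=1 g(11,-9)=11 g(11,-7)=55 g(11,-5)=165 g(11,-3)=330 g(11,-1)=461 g(11,1)=451 g(11,3)=275
t=12: g(12,-12)=1 g(12,-10)=12 g(12,-8)=66 g(12,-6)=220 g(12,-4)=495 g(12,-2)=791 g(12,0)=912 g(12,2)=726 g(12,4)=275
t=13: g(13,-13)=1 g(13,-11)=13 g(13,-9)=78 g(13,-7)=286 g(13,-5)=715 g(13,-3)=1286 g(13,-1)=1703 g(13,1)=1638 g(13,3)=1001
t=14: g(14,-14)=1 g(14,-12)=14 g(14,-10)=91 g(14,-8)=364 g(14,-6)=1001 g(14,-4)=2001 g(14,-2)=2989 g(14,0)=3341 g(14,2)=2639 g(14,4)=1001
t=15: g(15,-15)=1 g(15,-13)=15 g(15,-11)=105 g(15,-9)=455 g(15,-7)=1365 g(15,-5)=3002 g(15,-3)=4990 g(15,-1)=6330 g(15,1)=5980 g(15,3)=3640
t=16: g(16,-16)=1 g(16,-14)=16 g(16,-12)=120 g(16,-10)=560 g(16,-8)=1820 g(16,-6)=4367 g(16,-4)=7992 g(16,-2)=11320 g(16,0)=12310 g(16,2)=9620 g(16,4)=3640
t=17: g(17,-17)=1 g(17,-15)=17 g(17,-13)=136 g(17,-11)=680 g(17,-9)=2380 g(17,-7)=6187 g(17,-5)=12359 g(17,-3)=19312 g(17,-1)=23630 g(17,1)=21930 g(17,3)=13260
t=18: g(18,-18)=1 g(18,-16)=18 g(18,-14)=153 g(18,-12)=816 g(18,-10)=3060 g(18,-8)=8567 g(18,-6)=18546 g(18,-4)=31671 g(18,-2)=42942 g(18,0)=45560 g(18,2)=35190 g(18,4)=13260
t=19: g(19,-19)=1 g(19,-17)=19 g(19,-15)=171 g(19,-13)=969 g(19,-11)=3876 g(19,-9)=11627 g(19,-7)=27113 g(19,-5)=50217 g(19,-3)=74613 g(19,-1)=88502 g(19,1)=80750 g(19,3)=48450
t=20: g(20,-20)=1 g(20,-18)=20 g(20,-16)=190 g(20,-14)=1140 g(20,-12)=4845 g(20,-10)=15503 g(20,-8)=38740 g(20,-6)=77330 g(20,-4)=124830 g(20,-2)=163115 g(20,0)=169252 g(20,2)=129200 g(20,4)=48450
t=21: g(21,-21)=1 g(21,-19)=21 g(21,-17)=210 g(21,-15)=1330 g(21,-13)=5985 g(21,-11)=20348 g(21,-9)=54243 g(21,-7)=116070 g(21,-5)=202160 g(21,-3)=287945 g(21,-1)=332367 g(21,1)=298452 g(21,3)=177650
t=22: g(22,-22)=1 g(22,-20)=22 g(22,-18)=231 g(22,-16)=1540 g(22,-14)=7315 g(22,-12)=26333 g(22,-10)=74591 g(22,-8)=170313 g(22,-6)=318230 g(22,-4)=490105 g(22,-2)=620312 g(22,0)=630819 g(22,2)=476102 g(22,4)=177650
t=23: g(23,-23)=1 g(23,-21)=23 g(23,-19)=253 g(23,-17)=1771 g(23,-15)=8855 g(23,-13)=33648 g(23,-11)=100924 g(23,-9)=244904 g(23,-7)=488543 g(23,-5)=808335 g(23,-3)=1110417 g(23,-1)=1251131 g(23,1)=1106921 g(23,3)=653752
t=24: g(24,-24)=1 g(24,-22)=24 g(24,-20)=276 g(24,-18)=2024 g(24,-16)=10626 g(24,-14)=42503 g(24,-12)=134572 g(24,-10)=345828 g(24,-8)=733447 g(24,-6)=1296878 g(24,-4)=1918752 g(24,-2)=2361548 g(24,0)=2358052 g(24,2)=1760673 g(24,4)=653752
t=25: g(25,-25)=1 g(25,-23)=25 g(25,-21)=300 g(25,-19)=2300 g(25,-17)=12650 g(25,-15)=53129 g(25,-13)=177075 g(25,-11)=480400 g(25,-9)=1079275 g(25,-7)=2030325 g(25,-5)=3215630 g(25,-3)=4280300 g(25,-1)=4719600 g(25,1)=4118725 g(25,3)=2414425
t=26: g(26,-26)=1 g(26,-24)=26 g(26,-22)=325 g(26,-20)=2600 g(26,-18)=14950 g(26,-16)=65779 g(26,-14)=230204 g(26,-12)=657475 g(26,-10)=1559675 g(26,-8)=3109600 g(26,-6)=5245955 g(26,-4)=7495930 g(26,-2)=8999900 g(26,0)=8838325 g(26,2)=6533150 g(26,4)=2414425
t=27: g(27,-27)=1 g(27,-25)=27 g(27,-23)=351 g(27,-21)=2925 g(27,-19)=17550 g(27,-17)=80729 g(27,-15)=295983 g(27,-13)=887679 g(27,-11)=2217150 g(27,-9)=4669275 g(27,-7)=8355555 g(27,-5)=12741885 g(27,-3)=16495830 g(27,-1)=17838225 g(27,1)=15371475 g(27,3)=8947575
t=28: g(28,-28)=1 g(28,-26)=28 g(28,-24)=378 g(28,-22)=3276 g(28,-20)=20475 g(28,-18)=98279 g(28,-16)=376712 g(28,-14)=1183662 g(28,-12)=3104829 g(28,-10)=6886425 g(28,-8)=13024830 g(28,-6)=21097440 g(28,-4)=29237715 g(28,-2)=34334055 g(28,0)=33209700 g(28,2)=24319050 g(28,4)=8947575
Paths never hitting 5: Σ_s g(28,s) = 175844430
Paths hitting 5: 2^28 - 175844430 = 92591026
P = 92591026/268435456 = 46295513/134217728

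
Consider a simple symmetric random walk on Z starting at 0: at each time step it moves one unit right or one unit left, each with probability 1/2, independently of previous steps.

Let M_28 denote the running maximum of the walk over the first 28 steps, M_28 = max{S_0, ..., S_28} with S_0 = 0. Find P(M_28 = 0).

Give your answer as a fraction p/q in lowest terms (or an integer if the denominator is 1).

Answer: 5014575/33554432

Derivation:
Let M_28 = max(S_0,...,S_28). Use the reflection principle: for j ≥ 1, #{paths with M_28 ≥ j} = #{S_28 ≥ j} + #{S_28 ≥ j+1}.
P(M_28 ≥ 0) = 1 since S_0 = 0, so #{M_28 ≥ 0} = 268435456.
#{M_28 ≥ 1} = #{S_28 ≥ 1} + #{S_28 ≥ 2} = 114159428 + 114159428 = 228318856.
#{M_28 = 0} = 268435456 - 228318856 = 40116600.
P(M_28 = 0) = 40116600/268435456 = 5014575/33554432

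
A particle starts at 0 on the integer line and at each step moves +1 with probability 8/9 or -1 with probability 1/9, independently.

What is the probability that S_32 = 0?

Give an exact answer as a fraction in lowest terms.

To be at 0 after 32 steps: need exactly 16 steps of +1 and 16 of -1.
Number of such sequences: C(32,16) = 601080390
Each has probability (8/9)^16 · (1/9)^16 = 281474976710656/3433683820292512484657849089281
P = 601080390 · 281474976710656/3433683820292512484657849089281 = 18798787641831336181760/381520424476945831628649898809

Answer: 18798787641831336181760/381520424476945831628649898809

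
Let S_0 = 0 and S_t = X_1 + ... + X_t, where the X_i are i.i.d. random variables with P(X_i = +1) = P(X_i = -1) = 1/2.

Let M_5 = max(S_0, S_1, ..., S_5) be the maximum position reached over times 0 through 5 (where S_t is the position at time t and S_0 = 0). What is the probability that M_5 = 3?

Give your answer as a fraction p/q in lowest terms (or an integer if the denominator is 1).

Answer: 5/32

Derivation:
Let M_5 = max(S_0,...,S_5). Use the reflection principle: for j ≥ 1, #{paths with M_5 ≥ j} = #{S_5 ≥ j} + #{S_5 ≥ j+1}.
By reflection, #{M_5 ≥ 3} = #{S_5 ≥ 3} + #{S_5 ≥ 4} = 6 + 1 = 7.
#{M_5 ≥ 4} = #{S_5 ≥ 4} + #{S_5 ≥ 5} = 1 + 1 = 2.
#{M_5 = 3} = 7 - 2 = 5.
P(M_5 = 3) = 5/32 = 5/32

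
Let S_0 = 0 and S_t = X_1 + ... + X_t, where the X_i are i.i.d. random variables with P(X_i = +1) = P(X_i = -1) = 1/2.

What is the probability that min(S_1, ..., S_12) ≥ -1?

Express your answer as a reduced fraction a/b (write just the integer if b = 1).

Answer: 429/1024

Derivation:
Let f(t,s) = #length-t paths at position s with S_1..S_t all ≥ -1.
f(t,s) = f(t-1,s-1) + f(t-1,s+1) for s ≥ -1; f(t,s) = 0 for s < -1.
t=0: f(0,0)=1
t=1: f(1,-1)=1 f(1,1)=1
t=2: f(2,0)=2 f(2,2)=1
t=3: f(3,-1)=2 f(3,1)=3 f(3,3)=1
t=4: f(4,0)=5 f(4,2)=4 f(4,4)=1
t=5: f(5,-1)=5 f(5,1)=9 f(5,3)=5 f(5,5)=1
t=6: f(6,0)=14 f(6,2)=14 f(6,4)=6 f(6,6)=1
t=7: f(7,-1)=14 f(7,1)=28 f(7,3)=20 f(7,5)=7 f(7,7)=1
t=8: f(8,0)=42 f(8,2)=48 f(8,4)=27 f(8,6)=8 f(8,8)=1
t=9: f(9,-1)=42 f(9,1)=90 f(9,3)=75 f(9,5)=35 f(9,7)=9 f(9,9)=1
t=10: f(10,0)=132 f(10,2)=165 f(10,4)=110 f(10,6)=44 f(10,8)=10 f(10,10)=1
t=11: f(11,-1)=132 f(11,1)=297 f(11,3)=275 f(11,5)=154 f(11,7)=54 f(11,9)=11 f(11,11)=1
t=12: f(12,0)=429 f(12,2)=572 f(12,4)=429 f(12,6)=208 f(12,8)=65 f(12,10)=12 f(12,12)=1
Σ_s f(12,s) = 1716
P = 1716/4096 = 429/1024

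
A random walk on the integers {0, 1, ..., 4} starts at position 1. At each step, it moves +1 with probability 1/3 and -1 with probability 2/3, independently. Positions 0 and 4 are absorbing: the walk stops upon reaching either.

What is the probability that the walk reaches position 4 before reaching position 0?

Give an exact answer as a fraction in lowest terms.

Biased walk: p = 1/3, q = 2/3, r = q/p = 2
Gambler's ruin: P(hit 4 before 0 | start at 1) = (1 - r^a)/(1 - r^N)
r^1 = 2; r^4 = 16
P = (1 - 2) / (1 - 16) = -1 / -15 = 1/15

Answer: 1/15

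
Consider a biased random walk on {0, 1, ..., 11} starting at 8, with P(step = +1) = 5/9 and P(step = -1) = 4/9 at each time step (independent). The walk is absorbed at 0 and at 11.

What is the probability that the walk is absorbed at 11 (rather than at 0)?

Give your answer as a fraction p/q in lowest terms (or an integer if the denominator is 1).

Answer: 40636125/44633821

Derivation:
Biased walk: p = 5/9, q = 4/9, r = q/p = 4/5
Gambler's ruin: P(hit 11 before 0 | start at 8) = (1 - r^a)/(1 - r^N)
r^8 = 65536/390625; r^11 = 4194304/48828125
P = (1 - 65536/390625) / (1 - 4194304/48828125) = 325089/390625 / 44633821/48828125 = 40636125/44633821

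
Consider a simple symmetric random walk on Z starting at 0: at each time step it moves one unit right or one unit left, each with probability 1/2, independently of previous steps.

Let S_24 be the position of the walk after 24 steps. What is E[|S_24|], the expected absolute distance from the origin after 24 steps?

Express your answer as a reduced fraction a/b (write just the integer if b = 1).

Answer: 2028117/524288

Derivation:
S_24 takes values m ≡ 0 (mod 2) with |m| ≤ 24; P(S_24=m) = C(24,(24+m)/2)/2^24.
Total paths: 2^24 = 16777216
Distribution: P(S=-24)=1/16777216, P(S=-22)=24/16777216, P(S=-20)=276/16777216, P(S=-18)=2024/16777216, P(S=-16)=10626/16777216, P(S=-14)=42504/16777216, P(S=-12)=134596/16777216, P(S=-10)=346104/16777216, P(S=-8)=735471/16777216, P(S=-6)=1307504/16777216, P(S=-4)=1961256/16777216, P(S=-2)=2496144/16777216, P(S=0)=2704156/16777216, P(S=2)=2496144/16777216, P(S=4)=1961256/16777216, P(S=6)=1307504/16777216, P(S=8)=735471/16777216, P(S=10)=346104/16777216, P(S=12)=134596/16777216, P(S=14)=42504/16777216, P(S=16)=10626/16777216, P(S=18)=2024/16777216, P(S=20)=276/16777216, P(S=22)=24/16777216, P(S=24)=1/16777216
E[|S_24|] = Σ_m |m|·P(S_24=m) = 64899744/16777216 = 2028117/524288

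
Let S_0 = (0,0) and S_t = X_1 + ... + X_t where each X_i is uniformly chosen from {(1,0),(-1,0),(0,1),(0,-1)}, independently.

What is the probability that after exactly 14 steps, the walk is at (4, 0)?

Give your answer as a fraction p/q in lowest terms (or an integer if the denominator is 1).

Answer: 1002001/67108864

Derivation:
Let h be the number of horizontal steps (so 14-h are vertical). To end at (4,0) need (h+4)/2 right-steps and ((14-h)+0)/2 up-steps.
Sum over h with 4 ≤ h ≤ 14, h ≡ 0 (mod 2), 14-h ≡ 0 (mod 2):
h=4: C(14,4)·C(4,4)·C(10,5) = 1001·1·252 = 252252
h=6: C(14,6)·C(6,5)·C(8,4) = 3003·6·70 = 1261260
h=8: C(14,8)·C(8,6)·C(6,3) = 3003·28·20 = 1681680
h=10: C(14,10)·C(10,7)·C(4,2) = 1001·120·6 = 720720
h=12: C(14,12)·C(12,8)·C(2,1) = 91·495·2 = 90090
h=14: C(14,14)·C(14,9)·C(0,0) = 1·2002·1 = 2002
Total favorable: 4008004
Total paths: 4^14 = 268435456
P = 4008004/268435456 = 1002001/67108864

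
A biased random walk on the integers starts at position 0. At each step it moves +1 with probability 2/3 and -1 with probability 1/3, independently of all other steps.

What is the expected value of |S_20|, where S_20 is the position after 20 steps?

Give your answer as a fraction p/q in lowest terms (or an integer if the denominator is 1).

Answer: 24018023140/3486784401

Derivation:
S_20 takes values m ≡ 0 (mod 2) with |m| ≤ 20; P(S_20=m) = C(20,(20+m)/2) · (2/3)^((20+m)/2) · (1/3)^((20-m)/2).
Distribution: P(S=-20)=1/3486784401, P(S=-18)=40/3486784401, P(S=-16)=760/3486784401, P(S=-14)=3040/1162261467, P(S=-12)=25840/1162261467, P(S=-10)=165376/1162261467, P(S=-8)=826880/1162261467, P(S=-6)=3307520/1162261467, P(S=-4)=10749440/1162261467, P(S=-2)=85995520/3486784401, P(S=0)=189190144/3486784401, P(S=2)=343982080/3486784401, P(S=4)=171991040/1162261467, P(S=6)=211681280/1162261467, P(S=8)=211681280/1162261467, P(S=10)=169345024/1162261467, P(S=12)=105840640/1162261467, P(S=14)=49807360/1162261467, P(S=16)=49807360/3486784401, P(S=18)=10485760/3486784401, P(S=20)=1048576/3486784401
E[|S_20|] = Σ_m |m|·P(S_20=m) = 24018023140/3486784401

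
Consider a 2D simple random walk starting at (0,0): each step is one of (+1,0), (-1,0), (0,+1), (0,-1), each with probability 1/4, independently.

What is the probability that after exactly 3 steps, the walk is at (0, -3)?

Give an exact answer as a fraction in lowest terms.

Let h be the number of horizontal steps (so 3-h are vertical). To end at (0,-3) need (h+0)/2 right-steps and ((3-h)-3)/2 up-steps.
Sum over h with 0 ≤ h ≤ 0, h ≡ 0 (mod 2), 3-h ≡ 1 (mod 2):
h=0: C(3,0)·C(0,0)·C(3,0) = 1·1·1 = 1
Total favorable: 1
Total paths: 4^3 = 64
P = 1/64 = 1/64

Answer: 1/64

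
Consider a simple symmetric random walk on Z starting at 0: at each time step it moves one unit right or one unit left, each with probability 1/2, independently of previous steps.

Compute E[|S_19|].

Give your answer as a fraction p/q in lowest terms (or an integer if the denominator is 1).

S_19 takes values m ≡ 1 (mod 2) with |m| ≤ 19; P(S_19=m) = C(19,(19+m)/2)/2^19.
Total paths: 2^19 = 524288
Distribution: P(S=-19)=1/524288, P(S=-17)=19/524288, P(S=-15)=171/524288, P(S=-13)=969/524288, P(S=-11)=3876/524288, P(S=-9)=11628/524288, P(S=-7)=27132/524288, P(S=-5)=50388/524288, P(S=-3)=75582/524288, P(S=-1)=92378/524288, P(S=1)=92378/524288, P(S=3)=75582/524288, P(S=5)=50388/524288, P(S=7)=27132/524288, P(S=9)=11628/524288, P(S=11)=3876/524288, P(S=13)=969/524288, P(S=15)=171/524288, P(S=17)=19/524288, P(S=19)=1/524288
E[|S_19|] = Σ_m |m|·P(S_19=m) = 1847560/524288 = 230945/65536

Answer: 230945/65536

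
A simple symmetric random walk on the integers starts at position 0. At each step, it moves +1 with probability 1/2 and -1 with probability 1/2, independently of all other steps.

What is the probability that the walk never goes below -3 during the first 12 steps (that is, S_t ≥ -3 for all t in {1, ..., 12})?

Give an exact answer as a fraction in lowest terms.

Answer: 3003/4096

Derivation:
Let f(t,s) = #length-t paths at position s with S_1..S_t all ≥ -3.
f(t,s) = f(t-1,s-1) + f(t-1,s+1) for s ≥ -3; f(t,s) = 0 for s < -3.
t=0: f(0,0)=1
t=1: f(1,-1)=1 f(1,1)=1
t=2: f(2,-2)=1 f(2,0)=2 f(2,2)=1
t=3: f(3,-3)=1 f(3,-1)=3 f(3,1)=3 f(3,3)=1
t=4: f(4,-2)=4 f(4,0)=6 f(4,2)=4 f(4,4)=1
t=5: f(5,-3)=4 f(5,-1)=10 f(5,1)=10 f(5,3)=5 f(5,5)=1
t=6: f(6,-2)=14 f(6,0)=20 f(6,2)=15 f(6,4)=6 f(6,6)=1
t=7: f(7,-3)=14 f(7,-1)=34 f(7,1)=35 f(7,3)=21 f(7,5)=7 f(7,7)=1
t=8: f(8,-2)=48 f(8,0)=69 f(8,2)=56 f(8,4)=28 f(8,6)=8 f(8,8)=1
t=9: f(9,-3)=48 f(9,-1)=117 f(9,1)=125 f(9,3)=84 f(9,5)=36 f(9,7)=9 f(9,9)=1
t=10: f(10,-2)=165 f(10,0)=242 f(10,2)=209 f(10,4)=120 f(10,6)=45 f(10,8)=10 f(10,10)=1
t=11: f(11,-3)=165 f(11,-1)=407 f(11,1)=451 f(11,3)=329 f(11,5)=165 f(11,7)=55 f(11,9)=11 f(11,11)=1
t=12: f(12,-2)=572 f(12,0)=858 f(12,2)=780 f(12,4)=494 f(12,6)=220 f(12,8)=66 f(12,10)=12 f(12,12)=1
Σ_s f(12,s) = 3003
P = 3003/4096 = 3003/4096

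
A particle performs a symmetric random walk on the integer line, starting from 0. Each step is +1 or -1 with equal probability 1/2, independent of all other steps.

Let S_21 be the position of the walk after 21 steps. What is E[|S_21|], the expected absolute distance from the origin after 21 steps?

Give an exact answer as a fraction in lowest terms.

S_21 takes values m ≡ 1 (mod 2) with |m| ≤ 21; P(S_21=m) = C(21,(21+m)/2)/2^21.
Total paths: 2^21 = 2097152
Distribution: P(S=-21)=1/2097152, P(S=-19)=21/2097152, P(S=-17)=210/2097152, P(S=-15)=1330/2097152, P(S=-13)=5985/2097152, P(S=-11)=20349/2097152, P(S=-9)=54264/2097152, P(S=-7)=116280/2097152, P(S=-5)=203490/2097152, P(S=-3)=293930/2097152, P(S=-1)=352716/2097152, P(S=1)=352716/2097152, P(S=3)=293930/2097152, P(S=5)=203490/2097152, P(S=7)=116280/2097152, P(S=9)=54264/2097152, P(S=11)=20349/2097152, P(S=13)=5985/2097152, P(S=15)=1330/2097152, P(S=17)=210/2097152, P(S=19)=21/2097152, P(S=21)=1/2097152
E[|S_21|] = Σ_m |m|·P(S_21=m) = 7759752/2097152 = 969969/262144

Answer: 969969/262144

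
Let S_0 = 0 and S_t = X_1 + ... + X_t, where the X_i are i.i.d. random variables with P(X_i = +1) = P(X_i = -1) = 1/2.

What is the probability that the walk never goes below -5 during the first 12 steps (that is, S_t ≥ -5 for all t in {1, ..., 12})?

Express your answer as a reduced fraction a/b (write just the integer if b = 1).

Answer: 1859/2048

Derivation:
Let f(t,s) = #length-t paths at position s with S_1..S_t all ≥ -5.
f(t,s) = f(t-1,s-1) + f(t-1,s+1) for s ≥ -5; f(t,s) = 0 for s < -5.
t=0: f(0,0)=1
t=1: f(1,-1)=1 f(1,1)=1
t=2: f(2,-2)=1 f(2,0)=2 f(2,2)=1
t=3: f(3,-3)=1 f(3,-1)=3 f(3,1)=3 f(3,3)=1
t=4: f(4,-4)=1 f(4,-2)=4 f(4,0)=6 f(4,2)=4 f(4,4)=1
t=5: f(5,-5)=1 f(5,-3)=5 f(5,-1)=10 f(5,1)=10 f(5,3)=5 f(5,5)=1
t=6: f(6,-4)=6 f(6,-2)=15 f(6,0)=20 f(6,2)=15 f(6,4)=6 f(6,6)=1
t=7: f(7,-5)=6 f(7,-3)=21 f(7,-1)=35 f(7,1)=35 f(7,3)=21 f(7,5)=7 f(7,7)=1
t=8: f(8,-4)=27 f(8,-2)=56 f(8,0)=70 f(8,2)=56 f(8,4)=28 f(8,6)=8 f(8,8)=1
t=9: f(9,-5)=27 f(9,-3)=83 f(9,-1)=126 f(9,1)=126 f(9,3)=84 f(9,5)=36 f(9,7)=9 f(9,9)=1
t=10: f(10,-4)=110 f(10,-2)=209 f(10,0)=252 f(10,2)=210 f(10,4)=120 f(10,6)=45 f(10,8)=10 f(10,10)=1
t=11: f(11,-5)=110 f(11,-3)=319 f(11,-1)=461 f(11,1)=462 f(11,3)=330 f(11,5)=165 f(11,7)=55 f(11,9)=11 f(11,11)=1
t=12: f(12,-4)=429 f(12,-2)=780 f(12,0)=923 f(12,2)=792 f(12,4)=495 f(12,6)=220 f(12,8)=66 f(12,10)=12 f(12,12)=1
Σ_s f(12,s) = 3718
P = 3718/4096 = 1859/2048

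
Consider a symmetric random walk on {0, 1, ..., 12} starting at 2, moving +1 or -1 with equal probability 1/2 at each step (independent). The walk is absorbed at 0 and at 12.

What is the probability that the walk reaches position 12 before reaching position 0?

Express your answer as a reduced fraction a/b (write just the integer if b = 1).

Answer: 1/6

Derivation:
Symmetric walk (p = 1/2): the harmonic-function argument gives P(hit 12 before 0 | start at 2) = a/N.
P = 2/12 = 1/6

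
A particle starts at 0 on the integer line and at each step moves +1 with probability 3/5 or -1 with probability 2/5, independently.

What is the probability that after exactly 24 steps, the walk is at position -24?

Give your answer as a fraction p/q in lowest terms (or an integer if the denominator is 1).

Answer: 16777216/59604644775390625

Derivation:
To reach position -24 after 24 steps: need 0 steps of +1 and 24 steps of -1.
Number of such sequences: C(24,0) = 1
Each has probability (3/5)^0 · (2/5)^24 = 16777216/59604644775390625
P = 1 · 16777216/59604644775390625 = 16777216/59604644775390625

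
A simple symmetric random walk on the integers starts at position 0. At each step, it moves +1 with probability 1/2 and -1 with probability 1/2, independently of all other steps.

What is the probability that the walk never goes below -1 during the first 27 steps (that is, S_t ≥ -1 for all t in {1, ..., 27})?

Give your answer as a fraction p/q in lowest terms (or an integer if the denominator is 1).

Answer: 5014575/16777216

Derivation:
Let f(t,s) = #length-t paths at position s with S_1..S_t all ≥ -1.
f(t,s) = f(t-1,s-1) + f(t-1,s+1) for s ≥ -1; f(t,s) = 0 for s < -1.
t=0: f(0,0)=1
t=1: f(1,-1)=1 f(1,1)=1
t=2: f(2,0)=2 f(2,2)=1
t=3: f(3,-1)=2 f(3,1)=3 f(3,3)=1
t=4: f(4,0)=5 f(4,2)=4 f(4,4)=1
t=5: f(5,-1)=5 f(5,1)=9 f(5,3)=5 f(5,5)=1
t=6: f(6,0)=14 f(6,2)=14 f(6,4)=6 f(6,6)=1
t=7: f(7,-1)=14 f(7,1)=28 f(7,3)=20 f(7,5)=7 f(7,7)=1
t=8: f(8,0)=42 f(8,2)=48 f(8,4)=27 f(8,6)=8 f(8,8)=1
t=9: f(9,-1)=42 f(9,1)=90 f(9,3)=75 f(9,5)=35 f(9,7)=9 f(9,9)=1
t=10: f(10,0)=132 f(10,2)=165 f(10,4)=110 f(10,6)=44 f(10,8)=10 f(10,10)=1
t=11: f(11,-1)=132 f(11,1)=297 f(11,3)=275 f(11,5)=154 f(11,7)=54 f(11,9)=11 f(11,11)=1
t=12: f(12,0)=429 f(12,2)=572 f(12,4)=429 f(12,6)=208 f(12,8)=65 f(12,10)=12 f(12,12)=1
t=13: f(13,-1)=429 f(13,1)=1001 f(13,3)=1001 f(13,5)=637 f(13,7)=273 f(13,9)=77 f(13,11)=13 f(13,13)=1
t=14: f(14,0)=1430 f(14,2)=2002 f(14,4)=1638 f(14,6)=910 f(14,8)=350 f(14,10)=90 f(14,12)=14 f(14,14)=1
t=15: f(15,-1)=1430 f(15,1)=3432 f(15,3)=3640 f(15,5)=2548 f(15,7)=1260 f(15,9)=440 f(15,11)=104 f(15,13)=15 f(15,15)=1
t=16: f(16,0)=4862 f(16,2)=7072 f(16,4)=6188 f(16,6)=3808 f(16,8)=1700 f(16,10)=544 f(16,12)=119 f(16,14)=16 f(16,16)=1
t=17: f(17,-1)=4862 f(17,1)=11934 f(17,3)=13260 f(17,5)=9996 f(17,7)=5508 f(17,9)=2244 f(17,11)=663 f(17,13)=135 f(17,15)=17 f(17,17)=1
t=18: f(18,0)=16796 f(18,2)=25194 f(18,4)=23256 f(18,6)=15504 f(18,8)=7752 f(18,10)=2907 f(18,12)=798 f(18,14)=152 f(18,16)=18 f(18,18)=1
t=19: f(19,-1)=16796 f(19,1)=41990 f(19,3)=48450 f(19,5)=38760 f(19,7)=23256 f(19,9)=10659 f(19,11)=3705 f(19,13)=950 f(19,15)=170 f(19,17)=19 f(19,19)=1
t=20: f(20,0)=58786 f(20,2)=90440 f(20,4)=87210 f(20,6)=62016 f(20,8)=33915 f(20,10)=14364 f(20,12)=4655 f(20,14)=1120 f(20,16)=189 f(20,18)=20 f(20,20)=1
t=21: f(21,-1)=58786 f(21,1)=149226 f(21,3)=177650 f(21,5)=149226 f(21,7)=95931 f(21,9)=48279 f(21,11)=19019 f(21,13)=5775 f(21,15)=1309 f(21,17)=209 f(21,19)=21 f(21,21)=1
t=22: f(22,0)=208012 f(22,2)=326876 f(22,4)=326876 f(22,6)=245157 f(22,8)=144210 f(22,10)=67298 f(22,12)=24794 f(22,14)=7084 f(22,16)=1518 f(22,18)=230 f(22,20)=22 f(22,22)=1
t=23: f(23,-1)=208012 f(23,1)=534888 f(23,3)=653752 f(23,5)=572033 f(23,7)=389367 f(23,9)=211508 f(23,11)=92092 f(23,13)=31878 f(23,15)=8602 f(23,17)=1748 f(23,19)=252 f(23,21)=23 f(23,23)=1
t=24: f(24,0)=742900 f(24,2)=1188640 f(24,4)=1225785 f(24,6)=961400 f(24,8)=600875 f(24,10)=303600 f(24,12)=123970 f(24,14)=40480 f(24,16)=10350 f(24,18)=2000 f(24,20)=275 f(24,22)=24 f(24,24)=1
t=25: f(25,-1)=742900 f(25,1)=1931540 f(25,3)=2414425 f(25,5)=2187185 f(25,7)=1562275 f(25,9)=904475 f(25,11)=427570 f(25,13)=164450 f(25,15)=50830 f(25,17)=12350 f(25,19)=2275 f(25,21)=299 f(25,23)=25 f(25,25)=1
t=26: f(26,0)=2674440 f(26,2)=4345965 f(26,4)=4601610 f(26,6)=3749460 f(26,8)=2466750 f(26,10)=1332045 f(26,12)=592020 f(26,14)=215280 f(26,16)=63180 f(26,18)=14625 f(26,20)=2574 f(26,22)=324 f(26,24)=26 f(26,26)=1
t=27: f(27,-1)=2674440 f(27,1)=7020405 f(27,3)=8947575 f(27,5)=8351070 f(27,7)=6216210 f(27,9)=3798795 f(27,11)=1924065 f(27,13)=807300 f(27,15)=278460 f(27,17)=77805 f(27,19)=17199 f(27,21)=2898 f(27,23)=350 f(27,25)=27 f(27,27)=1
Σ_s f(27,s) = 40116600
P = 40116600/134217728 = 5014575/16777216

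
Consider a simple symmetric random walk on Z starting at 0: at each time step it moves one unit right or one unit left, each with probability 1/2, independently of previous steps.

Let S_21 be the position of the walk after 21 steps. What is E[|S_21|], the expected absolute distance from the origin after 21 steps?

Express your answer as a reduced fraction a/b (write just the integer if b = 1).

Answer: 969969/262144

Derivation:
S_21 takes values m ≡ 1 (mod 2) with |m| ≤ 21; P(S_21=m) = C(21,(21+m)/2)/2^21.
Total paths: 2^21 = 2097152
Distribution: P(S=-21)=1/2097152, P(S=-19)=21/2097152, P(S=-17)=210/2097152, P(S=-15)=1330/2097152, P(S=-13)=5985/2097152, P(S=-11)=20349/2097152, P(S=-9)=54264/2097152, P(S=-7)=116280/2097152, P(S=-5)=203490/2097152, P(S=-3)=293930/2097152, P(S=-1)=352716/2097152, P(S=1)=352716/2097152, P(S=3)=293930/2097152, P(S=5)=203490/2097152, P(S=7)=116280/2097152, P(S=9)=54264/2097152, P(S=11)=20349/2097152, P(S=13)=5985/2097152, P(S=15)=1330/2097152, P(S=17)=210/2097152, P(S=19)=21/2097152, P(S=21)=1/2097152
E[|S_21|] = Σ_m |m|·P(S_21=m) = 7759752/2097152 = 969969/262144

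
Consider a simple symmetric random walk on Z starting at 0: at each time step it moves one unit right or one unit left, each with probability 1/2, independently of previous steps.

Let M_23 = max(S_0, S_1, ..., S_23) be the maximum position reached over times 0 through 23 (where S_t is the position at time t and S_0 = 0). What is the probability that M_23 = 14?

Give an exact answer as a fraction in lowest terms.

Answer: 8855/8388608

Derivation:
Let M_23 = max(S_0,...,S_23). Use the reflection principle: for j ≥ 1, #{paths with M_23 ≥ j} = #{S_23 ≥ j} + #{S_23 ≥ j+1}.
By reflection, #{M_23 ≥ 14} = #{S_23 ≥ 14} + #{S_23 ≥ 15} = 10903 + 10903 = 21806.
#{M_23 ≥ 15} = #{S_23 ≥ 15} + #{S_23 ≥ 16} = 10903 + 2048 = 12951.
#{M_23 = 14} = 21806 - 12951 = 8855.
P(M_23 = 14) = 8855/8388608 = 8855/8388608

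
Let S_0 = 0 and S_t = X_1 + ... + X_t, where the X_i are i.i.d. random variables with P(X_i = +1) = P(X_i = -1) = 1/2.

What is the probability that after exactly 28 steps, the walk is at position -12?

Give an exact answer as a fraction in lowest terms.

Answer: 3108105/268435456

Derivation:
To reach position -12 after 28 steps: need 8 steps of +1 and 20 of -1.
Favorable paths: C(28,8) = 3108105
Total paths: 2^28 = 268435456
P = 3108105/268435456 = 3108105/268435456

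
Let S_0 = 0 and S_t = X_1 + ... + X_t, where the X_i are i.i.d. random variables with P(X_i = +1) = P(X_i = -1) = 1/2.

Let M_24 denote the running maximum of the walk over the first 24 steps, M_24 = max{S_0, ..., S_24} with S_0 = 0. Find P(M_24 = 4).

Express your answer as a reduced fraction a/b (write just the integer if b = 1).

Answer: 245157/2097152

Derivation:
Let M_24 = max(S_0,...,S_24). Use the reflection principle: for j ≥ 1, #{paths with M_24 ≥ j} = #{S_24 ≥ j} + #{S_24 ≥ j+1}.
By reflection, #{M_24 ≥ 4} = #{S_24 ≥ 4} + #{S_24 ≥ 5} = 4540386 + 2579130 = 7119516.
#{M_24 ≥ 5} = #{S_24 ≥ 5} + #{S_24 ≥ 6} = 2579130 + 2579130 = 5158260.
#{M_24 = 4} = 7119516 - 5158260 = 1961256.
P(M_24 = 4) = 1961256/16777216 = 245157/2097152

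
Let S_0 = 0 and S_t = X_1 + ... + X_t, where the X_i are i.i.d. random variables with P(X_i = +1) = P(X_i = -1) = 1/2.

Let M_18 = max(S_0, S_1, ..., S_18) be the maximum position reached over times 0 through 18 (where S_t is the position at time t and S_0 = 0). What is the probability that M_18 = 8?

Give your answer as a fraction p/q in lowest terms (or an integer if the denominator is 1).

Let M_18 = max(S_0,...,S_18). Use the reflection principle: for j ≥ 1, #{paths with M_18 ≥ j} = #{S_18 ≥ j} + #{S_18 ≥ j+1}.
By reflection, #{M_18 ≥ 8} = #{S_18 ≥ 8} + #{S_18 ≥ 9} = 12616 + 4048 = 16664.
#{M_18 ≥ 9} = #{S_18 ≥ 9} + #{S_18 ≥ 10} = 4048 + 4048 = 8096.
#{M_18 = 8} = 16664 - 8096 = 8568.
P(M_18 = 8) = 8568/262144 = 1071/32768

Answer: 1071/32768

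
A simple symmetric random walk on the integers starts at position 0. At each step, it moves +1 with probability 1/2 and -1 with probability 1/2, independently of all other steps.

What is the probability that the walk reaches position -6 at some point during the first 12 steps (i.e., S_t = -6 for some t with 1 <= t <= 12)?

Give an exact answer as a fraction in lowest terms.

Answer: 189/2048

Derivation:
Count via complement. Let g(t,s) = #length-t paths at position s with S_1..S_t all ≠ -6.
g(t,s) = g(t-1,s-1) + g(t-1,s+1) for s ≠ -6; g(t,-6) = 0.
t=0: g(0,0)=1
t=1: g(1,-1)=1 g(1,1)=1
t=2: g(2,-2)=1 g(2,0)=2 g(2,2)=1
t=3: g(3,-3)=1 g(3,-1)=3 g(3,1)=3 g(3,3)=1
t=4: g(4,-4)=1 g(4,-2)=4 g(4,0)=6 g(4,2)=4 g(4,4)=1
t=5: g(5,-5)=1 g(5,-3)=5 g(5,-1)=10 g(5,1)=10 g(5,3)=5 g(5,5)=1
t=6: g(6,-4)=6 g(6,-2)=15 g(6,0)=20 g(6,2)=15 g(6,4)=6 g(6,6)=1
t=7: g(7,-5)=6 g(7,-3)=21 g(7,-1)=35 g(7,1)=35 g(7,3)=21 g(7,5)=7 g(7,7)=1
t=8: g(8,-4)=27 g(8,-2)=56 g(8,0)=70 g(8,2)=56 g(8,4)=28 g(8,6)=8 g(8,8)=1
t=9: g(9,-5)=27 g(9,-3)=83 g(9,-1)=126 g(9,1)=126 g(9,3)=84 g(9,5)=36 g(9,7)=9 g(9,9)=1
t=10: g(10,-4)=110 g(10,-2)=209 g(10,0)=252 g(10,2)=210 g(10,4)=120 g(10,6)=45 g(10,8)=10 g(10,10)=1
t=11: g(11,-5)=110 g(11,-3)=319 g(11,-1)=461 g(11,1)=462 g(11,3)=330 g(11,5)=165 g(11,7)=55 g(11,9)=11 g(11,11)=1
t=12: g(12,-4)=429 g(12,-2)=780 g(12,0)=923 g(12,2)=792 g(12,4)=495 g(12,6)=220 g(12,8)=66 g(12,10)=12 g(12,12)=1
Paths never hitting -6: Σ_s g(12,s) = 3718
Paths hitting -6: 2^12 - 3718 = 378
P = 378/4096 = 189/2048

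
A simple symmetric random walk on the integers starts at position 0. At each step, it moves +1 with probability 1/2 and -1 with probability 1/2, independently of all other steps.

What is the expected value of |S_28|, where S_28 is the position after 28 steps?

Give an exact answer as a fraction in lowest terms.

Answer: 35102025/8388608

Derivation:
S_28 takes values m ≡ 0 (mod 2) with |m| ≤ 28; P(S_28=m) = C(28,(28+m)/2)/2^28.
Total paths: 2^28 = 268435456
Distribution: P(S=-28)=1/268435456, P(S=-26)=28/268435456, P(S=-24)=378/268435456, P(S=-22)=3276/268435456, P(S=-20)=20475/268435456, P(S=-18)=98280/268435456, P(S=-16)=376740/268435456, P(S=-14)=1184040/268435456, P(S=-12)=3108105/268435456, P(S=-10)=6906900/268435456, P(S=-8)=13123110/268435456, P(S=-6)=21474180/268435456, P(S=-4)=30421755/268435456, P(S=-2)=37442160/268435456, P(S=0)=40116600/268435456, P(S=2)=37442160/268435456, P(S=4)=30421755/268435456, P(S=6)=21474180/268435456, P(S=8)=13123110/268435456, P(S=10)=6906900/268435456, P(S=12)=3108105/268435456, P(S=14)=1184040/268435456, P(S=16)=376740/268435456, P(S=18)=98280/268435456, P(S=20)=20475/268435456, P(S=22)=3276/268435456, P(S=24)=378/268435456, P(S=26)=28/268435456, P(S=28)=1/268435456
E[|S_28|] = Σ_m |m|·P(S_28=m) = 1123264800/268435456 = 35102025/8388608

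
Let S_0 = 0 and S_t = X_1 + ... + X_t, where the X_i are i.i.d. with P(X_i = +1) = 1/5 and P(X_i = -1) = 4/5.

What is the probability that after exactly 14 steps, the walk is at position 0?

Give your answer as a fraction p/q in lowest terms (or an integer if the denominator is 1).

Answer: 56229888/6103515625

Derivation:
To be at 0 after 14 steps: need exactly 7 steps of +1 and 7 of -1.
Number of such sequences: C(14,7) = 3432
Each has probability (1/5)^7 · (4/5)^7 = 16384/6103515625
P = 3432 · 16384/6103515625 = 56229888/6103515625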